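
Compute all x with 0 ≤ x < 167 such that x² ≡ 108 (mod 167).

Since 167 ≡ 3 (mod 4), a square root of 108 is 108^((167+1)/4) = 108^42 mod 167.
Repeated squaring: 108^2≡141, 108^4≡8, 108^8≡64, 108^16≡88, 108^32≡62 (mod 167).
108^42 = 108^(32+8+2) ≡ 38 (mod 167).
Check: 38² = 1444 ≡ 108 (mod 167). The two roots are 38 and 129.

38, 129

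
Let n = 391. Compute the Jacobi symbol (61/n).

Reciprocity: 61 ≡ 1 and 391 ≡ 3 (mod 4), so (61/391) = +(391/61).
Reduce top mod 61: now compute (25/61).
Reciprocity: 25 ≡ 1 and 61 ≡ 1 (mod 4), so (25/61) = +(61/25).
Reduce top mod 25: now compute (11/25).
Reciprocity: 11 ≡ 3 and 25 ≡ 1 (mod 4), so (11/25) = +(25/11).
Reduce top mod 11: now compute (3/11).
Reciprocity: 3 ≡ 3 and 11 ≡ 3 (mod 4), so (3/11) = −(11/3).
Reduce top mod 3: now compute (2/3).
Pull out 2: since 3 ≡ 3 (mod 8), (2/3) = -1.
Reached (1/3) = 1. Collecting the sign flips along the way, the symbol is +1.

1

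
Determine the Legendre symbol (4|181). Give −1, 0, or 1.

Euler's criterion: (4/181) ≡ 4^90 (mod 181).
4^2 ≡ 16 (mod 181)
4^4 ≡ 75 (mod 181)
4^8 ≡ 14 (mod 181)
4^16 ≡ 15 (mod 181)
4^32 ≡ 44 (mod 181)
4^64 ≡ 126 (mod 181)
4^90 = 4^(64+16+8+2) ≡ 1 (mod 181).
Result is 1, so (4/181) = 1.

1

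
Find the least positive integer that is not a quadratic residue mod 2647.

(2/2647) = +1, so 2 is a residue.
(3/2647) = −1, so 3 is the smallest positive non-residue mod 2647.

3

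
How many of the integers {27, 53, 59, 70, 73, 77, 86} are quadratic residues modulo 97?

5

(27/97) = +1 → QR.
(53/97) = +1 → QR.
(59/97) = -1 → non-residue.
(70/97) = +1 → QR.
(73/97) = +1 → QR.
(77/97) = -1 → non-residue.
(86/97) = +1 → QR.
Total quadratic residues among the 7: 5.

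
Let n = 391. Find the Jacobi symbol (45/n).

Reciprocity: 45 ≡ 1 and 391 ≡ 3 (mod 4), so (45/391) = +(391/45).
Reduce top mod 45: now compute (31/45).
Reciprocity: 31 ≡ 3 and 45 ≡ 1 (mod 4), so (31/45) = +(45/31).
Reduce top mod 31: now compute (14/31).
Pull out 2: since 31 ≡ 7 (mod 8), (2/31) = +1.
Reciprocity: 7 ≡ 3 and 31 ≡ 3 (mod 4), so (7/31) = −(31/7).
Reduce top mod 7: now compute (3/7).
Reciprocity: 3 ≡ 3 and 7 ≡ 3 (mod 4), so (3/7) = −(7/3).
Reduce top mod 3: now compute (1/3).
Reached (1/3) = 1. Collecting the sign flips along the way, the symbol is +1.

1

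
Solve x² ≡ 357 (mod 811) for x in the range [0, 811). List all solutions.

324, 487

Since 811 ≡ 3 (mod 4), a square root of 357 is 357^((811+1)/4) = 357^203 mod 811.
Repeated squaring: 357^2≡122, 357^4≡286, 357^8≡696, 357^16≡249, 357^32≡365, 357^64≡221, 357^128≡181 (mod 811).
357^203 = 357^(128+64+8+2+1) ≡ 324 (mod 811).
Check: 324² = 104976 ≡ 357 (mod 811). The two roots are 324 and 487.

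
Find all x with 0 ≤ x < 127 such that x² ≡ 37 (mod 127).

52, 75

Since 127 ≡ 3 (mod 4), a square root of 37 is 37^((127+1)/4) = 37^32 mod 127.
Repeated squaring: 37^2≡99, 37^4≡22, 37^8≡103, 37^16≡68, 37^32≡52 (mod 127).
37^32 = 37^(32) ≡ 52 (mod 127).
Check: 52² = 2704 ≡ 37 (mod 127). The two roots are 52 and 75.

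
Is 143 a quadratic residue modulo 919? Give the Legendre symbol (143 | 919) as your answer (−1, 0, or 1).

1

Euler's criterion: (143/919) ≡ 143^459 (mod 919).
143^2 ≡ 231 (mod 919)
143^4 ≡ 59 (mod 919)
143^8 ≡ 724 (mod 919)
143^16 ≡ 346 (mod 919)
143^32 ≡ 246 (mod 919)
143^64 ≡ 781 (mod 919)
143^128 ≡ 664 (mod 919)
143^256 ≡ 695 (mod 919)
143^459 = 143^(256+128+64+8+2+1) ≡ 1 (mod 919).
Result is 1, so (143/919) = 1.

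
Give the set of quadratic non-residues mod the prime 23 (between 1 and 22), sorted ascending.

Square k = 1,…,11 (k and 23−k give the same square):
1²=1, 2²=4, 3²=9, 4²=16, 5²≡2, 6²≡13, 7²≡3, 8²≡18, 9²≡12, 10²≡8, 11²≡6 (mod 23).
The residues are {1, 2, 3, 4, 6, 8, 9, 12, 13, 16, 18}; the non-residues are the remaining 11 nonzero classes.

5,7,10,11,14,15,17,19,20,21,22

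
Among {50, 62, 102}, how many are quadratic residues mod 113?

(50/113) = +1 → QR.
(62/113) = +1 → QR.
(102/113) = +1 → QR.
Total quadratic residues among the 3: 3.

3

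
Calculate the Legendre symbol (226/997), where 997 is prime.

1

Pull out 2: since 997 ≡ 5 (mod 8), (2/997) = -1.
Reciprocity: 113 ≡ 1 and 997 ≡ 1 (mod 4), so (113/997) = +(997/113).
Reduce top mod 113: now compute (93/113).
Reciprocity: 93 ≡ 1 and 113 ≡ 1 (mod 4), so (93/113) = +(113/93).
Reduce top mod 93: now compute (20/93).
Pull out 2^2: since 93 ≡ 5 (mod 8), (2/93) = -1, so (2/93)^2 = +1.
Reciprocity: 5 ≡ 1 and 93 ≡ 1 (mod 4), so (5/93) = +(93/5).
Reduce top mod 5: now compute (3/5).
Reciprocity: 3 ≡ 3 and 5 ≡ 1 (mod 4), so (3/5) = +(5/3).
Reduce top mod 3: now compute (2/3).
Pull out 2: since 3 ≡ 3 (mod 8), (2/3) = -1.
Reached (1/3) = 1. Collecting the sign flips along the way, the symbol is +1.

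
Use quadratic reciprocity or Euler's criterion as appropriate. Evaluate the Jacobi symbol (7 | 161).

Reciprocity: 7 ≡ 3 and 161 ≡ 1 (mod 4), so (7/161) = +(161/7).
Reduce top mod 7: now compute (0/7).
Top reduces to 0: gcd > 1, so the symbol is 0.

0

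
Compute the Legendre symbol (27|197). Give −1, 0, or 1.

Euler's criterion: (27/197) ≡ 27^98 (mod 197).
27^2 ≡ 138 (mod 197)
27^4 ≡ 132 (mod 197)
27^8 ≡ 88 (mod 197)
27^16 ≡ 61 (mod 197)
27^32 ≡ 175 (mod 197)
27^64 ≡ 90 (mod 197)
27^98 = 27^(64+32+2) ≡ 196 (mod 197).
Result is 196 ≡ −1, so (27/197) = −1.

-1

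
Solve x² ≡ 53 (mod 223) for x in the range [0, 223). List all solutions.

Since 223 ≡ 3 (mod 4), a square root of 53 is 53^((223+1)/4) = 53^56 mod 223.
Repeated squaring: 53^2≡133, 53^4≡72, 53^8≡55, 53^16≡126, 53^32≡43 (mod 223).
53^56 = 53^(32+16+8) ≡ 62 (mod 223).
Check: 62² = 3844 ≡ 53 (mod 223). The two roots are 62 and 161.

62, 161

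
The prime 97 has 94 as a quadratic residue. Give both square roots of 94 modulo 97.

26, 71

97 ≡ 1 (mod 4), so we find a root by search.
Trying successive values, 26² = 676 ≡ 94 (mod 97). The other root is 97 − 26 = 71.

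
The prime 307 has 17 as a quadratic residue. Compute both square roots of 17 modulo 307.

Since 307 ≡ 3 (mod 4), a square root of 17 is 17^((307+1)/4) = 17^77 mod 307.
Repeated squaring: 17^2≡289, 17^4≡17, 17^8≡289, 17^16≡17, 17^32≡289, 17^64≡17 (mod 307).
17^77 = 17^(64+8+4+1) ≡ 289 (mod 307).
Check: 289² = 83521 ≡ 17 (mod 307). The two roots are 18 and 289.

18, 289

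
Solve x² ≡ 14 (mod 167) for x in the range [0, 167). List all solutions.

Since 167 ≡ 3 (mod 4), a square root of 14 is 14^((167+1)/4) = 14^42 mod 167.
Repeated squaring: 14^2≡29, 14^4≡6, 14^8≡36, 14^16≡127, 14^32≡97 (mod 167).
14^42 = 14^(32+8+2) ≡ 66 (mod 167).
Check: 66² = 4356 ≡ 14 (mod 167). The two roots are 66 and 101.

66, 101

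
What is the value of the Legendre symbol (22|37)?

Pull out 2: since 37 ≡ 5 (mod 8), (2/37) = -1.
Reciprocity: 11 ≡ 3 and 37 ≡ 1 (mod 4), so (11/37) = +(37/11).
Reduce top mod 11: now compute (4/11).
Pull out 2^2: since 11 ≡ 3 (mod 8), (2/11) = -1, so (2/11)^2 = +1.
Reached (1/11) = 1. Collecting the sign flips along the way, the symbol is -1.

-1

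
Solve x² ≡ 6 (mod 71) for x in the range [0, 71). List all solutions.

19, 52

Since 71 ≡ 3 (mod 4), a square root of 6 is 6^((71+1)/4) = 6^18 mod 71.
Repeated squaring: 6^2≡36, 6^4≡18, 6^8≡40, 6^16≡38 (mod 71).
6^18 = 6^(16+2) ≡ 19 (mod 71).
Check: 19² = 361 ≡ 6 (mod 71). The two roots are 19 and 52.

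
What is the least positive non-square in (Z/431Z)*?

7

(2/431) = +1, so 2 is a residue.
(3/431) = +1, so 3 is a residue.
(4/431) = +1, so 4 is a residue.
(5/431) = +1, so 5 is a residue.
(6/431) = +1, so 6 is a residue.
(7/431) = −1, so 7 is the smallest positive non-residue mod 431.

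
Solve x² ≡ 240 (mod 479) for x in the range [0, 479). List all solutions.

Since 479 ≡ 3 (mod 4), a square root of 240 is 240^((479+1)/4) = 240^120 mod 479.
Repeated squaring: 240^2≡120, 240^4≡30, 240^8≡421, 240^16≡11, 240^32≡121, 240^64≡271 (mod 479).
240^120 = 240^(64+32+16+8) ≡ 146 (mod 479).
Check: 146² = 21316 ≡ 240 (mod 479). The two roots are 146 and 333.

146, 333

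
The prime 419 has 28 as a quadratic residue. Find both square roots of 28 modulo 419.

Since 419 ≡ 3 (mod 4), a square root of 28 is 28^((419+1)/4) = 28^105 mod 419.
Repeated squaring: 28^2≡365, 28^4≡402, 28^8≡289, 28^16≡140, 28^32≡326, 28^64≡269 (mod 419).
28^105 = 28^(64+32+8+1) ≡ 191 (mod 419).
Check: 191² = 36481 ≡ 28 (mod 419). The two roots are 191 and 228.

191, 228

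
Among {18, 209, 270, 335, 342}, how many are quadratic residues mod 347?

2

(18/347) = -1 → non-residue.
(209/347) = -1 → non-residue.
(270/347) = +1 → QR.
(335/347) = -1 → non-residue.
(342/347) = +1 → QR.
Total quadratic residues among the 5: 2.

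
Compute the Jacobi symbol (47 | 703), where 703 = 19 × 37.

Reciprocity: 47 ≡ 3 and 703 ≡ 3 (mod 4), so (47/703) = −(703/47).
Reduce top mod 47: now compute (45/47).
Reciprocity: 45 ≡ 1 and 47 ≡ 3 (mod 4), so (45/47) = +(47/45).
Reduce top mod 45: now compute (2/45).
Pull out 2: since 45 ≡ 5 (mod 8), (2/45) = -1.
Reached (1/45) = 1. Collecting the sign flips along the way, the symbol is +1.

1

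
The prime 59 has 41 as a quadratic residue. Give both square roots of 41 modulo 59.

Since 59 ≡ 3 (mod 4), a square root of 41 is 41^((59+1)/4) = 41^15 mod 59.
Repeated squaring: 41^2≡29, 41^4≡15, 41^8≡48 (mod 59).
41^15 = 41^(8+4+2+1) ≡ 49 (mod 59).
Check: 49² = 2401 ≡ 41 (mod 59). The two roots are 10 and 49.

10, 49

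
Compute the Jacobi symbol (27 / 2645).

Reciprocity: 27 ≡ 3 and 2645 ≡ 1 (mod 4), so (27/2645) = +(2645/27).
Reduce top mod 27: now compute (26/27).
Pull out 2: since 27 ≡ 3 (mod 8), (2/27) = -1.
Reciprocity: 13 ≡ 1 and 27 ≡ 3 (mod 4), so (13/27) = +(27/13).
Reduce top mod 13: now compute (1/13).
Reached (1/13) = 1. Collecting the sign flips along the way, the symbol is -1.

-1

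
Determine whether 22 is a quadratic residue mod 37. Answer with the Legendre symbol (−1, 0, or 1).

-1

Pull out 2: since 37 ≡ 5 (mod 8), (2/37) = -1.
Reciprocity: 11 ≡ 3 and 37 ≡ 1 (mod 4), so (11/37) = +(37/11).
Reduce top mod 11: now compute (4/11).
Pull out 2^2: since 11 ≡ 3 (mod 8), (2/11) = -1, so (2/11)^2 = +1.
Reached (1/11) = 1. Collecting the sign flips along the way, the symbol is -1.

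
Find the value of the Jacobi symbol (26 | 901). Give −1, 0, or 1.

-1

Pull out 2: since 901 ≡ 5 (mod 8), (2/901) = -1.
Reciprocity: 13 ≡ 1 and 901 ≡ 1 (mod 4), so (13/901) = +(901/13).
Reduce top mod 13: now compute (4/13).
Pull out 2^2: since 13 ≡ 5 (mod 8), (2/13) = -1, so (2/13)^2 = +1.
Reached (1/13) = 1. Collecting the sign flips along the way, the symbol is -1.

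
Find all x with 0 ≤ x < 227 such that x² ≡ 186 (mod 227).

58, 169

Since 227 ≡ 3 (mod 4), a square root of 186 is 186^((227+1)/4) = 186^57 mod 227.
Repeated squaring: 186^2≡92, 186^4≡65, 186^8≡139, 186^16≡26, 186^32≡222 (mod 227).
186^57 = 186^(32+16+8+1) ≡ 169 (mod 227).
Check: 169² = 28561 ≡ 186 (mod 227). The two roots are 58 and 169.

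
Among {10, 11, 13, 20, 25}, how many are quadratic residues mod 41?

3

(10/41) = +1 → QR.
(11/41) = -1 → non-residue.
(13/41) = -1 → non-residue.
(20/41) = +1 → QR.
(25/41) = +1 → QR.
Total quadratic residues among the 5: 3.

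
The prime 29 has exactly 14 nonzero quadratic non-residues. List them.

Square k = 1,…,14 (k and 29−k give the same square):
1²=1, 2²=4, 3²=9, 4²=16, 5²=25, 6²≡7, 7²≡20, 8²≡6, 9²≡23, 10²≡13, 11²≡5, 12²≡28, 13²≡24, 14²≡22 (mod 29).
The residues are {1, 4, 5, 6, 7, 9, 13, 16, 20, 22, 23, 24, 25, 28}; the non-residues are the remaining 14 nonzero classes.

2, 3, 8, 10, 11, 12, 14, 15, 17, 18, 19, 21, 26, 27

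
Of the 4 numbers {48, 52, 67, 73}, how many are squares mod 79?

3

(48/79) = -1 → non-residue.
(52/79) = +1 → QR.
(67/79) = +1 → QR.
(73/79) = +1 → QR.
Total quadratic residues among the 4: 3.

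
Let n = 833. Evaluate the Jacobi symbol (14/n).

Pull out 2: since 833 ≡ 1 (mod 8), (2/833) = +1.
Reciprocity: 7 ≡ 3 and 833 ≡ 1 (mod 4), so (7/833) = +(833/7).
Reduce top mod 7: now compute (0/7).
Top reduces to 0: gcd > 1, so the symbol is 0.

0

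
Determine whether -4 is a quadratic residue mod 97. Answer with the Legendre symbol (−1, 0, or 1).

First reduce: -4 ≡ 93 (mod 97).
Reciprocity: 93 ≡ 1 and 97 ≡ 1 (mod 4), so (93/97) = +(97/93).
Reduce top mod 93: now compute (4/93).
Pull out 2^2: since 93 ≡ 5 (mod 8), (2/93) = -1, so (2/93)^2 = +1.
Reached (1/93) = 1. Collecting the sign flips along the way, the symbol is +1.

1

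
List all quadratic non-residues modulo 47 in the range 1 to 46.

Square k = 1,…,23 (k and 47−k give the same square):
1²=1, 2²=4, 3²=9, 4²=16, 5²=25, 6²=36, 7²≡2, 8²≡17, 9²≡34, 10²≡6, 11²≡27, 12²≡3, 13²≡28, 14²≡8, 15²≡37, 16²≡21, 17²≡7, 18²≡42, 19²≡32, 20²≡24, 21²≡18, 22²≡14, 23²≡12 (mod 47).
The residues are {1, 2, 3, 4, 6, 7, 8, 9, 12, 14, 16, 17, 18, 21, 24, 25, 27, 28, 32, 34, 36, 37, 42}; the non-residues are the remaining 23 nonzero classes.

5, 10, 11, 13, 15, 19, 20, 22, 23, 26, 29, 30, 31, 33, 35, 38, 39, 40, 41, 43, 44, 45, 46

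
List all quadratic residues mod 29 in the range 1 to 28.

1,4,5,6,7,9,13,16,20,22,23,24,25,28

Square k = 1,…,14 (k and 29−k give the same square):
1²=1, 2²=4, 3²=9, 4²=16, 5²=25, 6²≡7, 7²≡20, 8²≡6, 9²≡23, 10²≡13, 11²≡5, 12²≡28, 13²≡24, 14²≡22 (mod 29).
So the quadratic residues mod 29 are {1, 4, 5, 6, 7, 9, 13, 16, 20, 22, 23, 24, 25, 28}.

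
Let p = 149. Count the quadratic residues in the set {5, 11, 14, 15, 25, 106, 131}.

(5/149) = +1 → QR.
(11/149) = -1 → non-residue.
(14/149) = -1 → non-residue.
(15/149) = -1 → non-residue.
(25/149) = +1 → QR.
(106/149) = -1 → non-residue.
(131/149) = -1 → non-residue.
Total quadratic residues among the 7: 2.

2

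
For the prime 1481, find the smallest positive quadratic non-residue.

3

(2/1481) = +1, so 2 is a residue.
(3/1481) = −1, so 3 is the smallest positive non-residue mod 1481.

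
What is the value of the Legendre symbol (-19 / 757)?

1

First reduce: -19 ≡ 738 (mod 757).
Pull out 2: since 757 ≡ 5 (mod 8), (2/757) = -1.
Reciprocity: 369 ≡ 1 and 757 ≡ 1 (mod 4), so (369/757) = +(757/369).
Reduce top mod 369: now compute (19/369).
Reciprocity: 19 ≡ 3 and 369 ≡ 1 (mod 4), so (19/369) = +(369/19).
Reduce top mod 19: now compute (8/19).
Pull out 2^3: since 19 ≡ 3 (mod 8), (2/19) = -1, so (2/19)^3 = -1.
Reached (1/19) = 1. Collecting the sign flips along the way, the symbol is +1.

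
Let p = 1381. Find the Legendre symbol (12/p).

Pull out 2^2: since 1381 ≡ 5 (mod 8), (2/1381) = -1, so (2/1381)^2 = +1.
Reciprocity: 3 ≡ 3 and 1381 ≡ 1 (mod 4), so (3/1381) = +(1381/3).
Reduce top mod 3: now compute (1/3).
Reached (1/3) = 1. Collecting the sign flips along the way, the symbol is +1.

1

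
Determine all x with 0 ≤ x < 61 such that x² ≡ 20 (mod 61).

61 ≡ 1 (mod 4), so we find a root by search.
Trying successive values, 9² = 81 ≡ 20 (mod 61). The other root is 61 − 9 = 52.

9, 52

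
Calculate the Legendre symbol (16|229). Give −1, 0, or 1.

Euler's criterion: (16/229) ≡ 16^114 (mod 229).
16^2 ≡ 27 (mod 229)
16^4 ≡ 42 (mod 229)
16^8 ≡ 161 (mod 229)
16^16 ≡ 44 (mod 229)
16^32 ≡ 104 (mod 229)
16^64 ≡ 53 (mod 229)
16^114 = 16^(64+32+16+2) ≡ 1 (mod 229).
Result is 1, so (16/229) = 1.

1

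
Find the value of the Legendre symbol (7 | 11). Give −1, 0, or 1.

Reciprocity: 7 ≡ 3 and 11 ≡ 3 (mod 4), so (7/11) = −(11/7).
Reduce top mod 7: now compute (4/7).
Pull out 2^2: since 7 ≡ 7 (mod 8), (2/7) = +1, so (2/7)^2 = +1.
Reached (1/7) = 1. Collecting the sign flips along the way, the symbol is -1.

-1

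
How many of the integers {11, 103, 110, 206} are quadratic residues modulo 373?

(11/373) = -1 → non-residue.
(103/373) = +1 → QR.
(110/373) = -1 → non-residue.
(206/373) = -1 → non-residue.
Total quadratic residues among the 4: 1.

1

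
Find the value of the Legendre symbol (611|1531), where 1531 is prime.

-1

Reciprocity: 611 ≡ 3 and 1531 ≡ 3 (mod 4), so (611/1531) = −(1531/611).
Reduce top mod 611: now compute (309/611).
Reciprocity: 309 ≡ 1 and 611 ≡ 3 (mod 4), so (309/611) = +(611/309).
Reduce top mod 309: now compute (302/309).
Pull out 2: since 309 ≡ 5 (mod 8), (2/309) = -1.
Reciprocity: 151 ≡ 3 and 309 ≡ 1 (mod 4), so (151/309) = +(309/151).
Reduce top mod 151: now compute (7/151).
Reciprocity: 7 ≡ 3 and 151 ≡ 3 (mod 4), so (7/151) = −(151/7).
Reduce top mod 7: now compute (4/7).
Pull out 2^2: since 7 ≡ 7 (mod 8), (2/7) = +1, so (2/7)^2 = +1.
Reached (1/7) = 1. Collecting the sign flips along the way, the symbol is -1.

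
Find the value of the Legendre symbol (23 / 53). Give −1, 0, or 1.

-1

Reciprocity: 23 ≡ 3 and 53 ≡ 1 (mod 4), so (23/53) = +(53/23).
Reduce top mod 23: now compute (7/23).
Reciprocity: 7 ≡ 3 and 23 ≡ 3 (mod 4), so (7/23) = −(23/7).
Reduce top mod 7: now compute (2/7).
Pull out 2: since 7 ≡ 7 (mod 8), (2/7) = +1.
Reached (1/7) = 1. Collecting the sign flips along the way, the symbol is -1.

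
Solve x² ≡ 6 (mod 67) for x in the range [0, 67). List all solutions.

26, 41

Since 67 ≡ 3 (mod 4), a square root of 6 is 6^((67+1)/4) = 6^17 mod 67.
Repeated squaring: 6^2≡36, 6^4≡23, 6^8≡60, 6^16≡49 (mod 67).
6^17 = 6^(16+1) ≡ 26 (mod 67).
Check: 26² = 676 ≡ 6 (mod 67). The two roots are 26 and 41.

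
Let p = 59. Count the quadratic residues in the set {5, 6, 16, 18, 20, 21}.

4

(5/59) = +1 → QR.
(6/59) = -1 → non-residue.
(16/59) = +1 → QR.
(18/59) = -1 → non-residue.
(20/59) = +1 → QR.
(21/59) = +1 → QR.
Total quadratic residues among the 6: 4.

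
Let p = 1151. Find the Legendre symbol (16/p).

Euler's criterion: (16/1151) ≡ 16^575 (mod 1151).
16^2 ≡ 256 (mod 1151)
16^4 ≡ 1080 (mod 1151)
16^8 ≡ 437 (mod 1151)
16^16 ≡ 1054 (mod 1151)
16^32 ≡ 201 (mod 1151)
16^64 ≡ 116 (mod 1151)
16^128 ≡ 795 (mod 1151)
16^256 ≡ 126 (mod 1151)
16^512 ≡ 913 (mod 1151)
16^575 = 16^(512+32+16+8+4+2+1) ≡ 1 (mod 1151).
Result is 1, so (16/1151) = 1.

1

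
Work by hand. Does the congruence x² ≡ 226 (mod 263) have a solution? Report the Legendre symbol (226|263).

Pull out 2: since 263 ≡ 7 (mod 8), (2/263) = +1.
Reciprocity: 113 ≡ 1 and 263 ≡ 3 (mod 4), so (113/263) = +(263/113).
Reduce top mod 113: now compute (37/113).
Reciprocity: 37 ≡ 1 and 113 ≡ 1 (mod 4), so (37/113) = +(113/37).
Reduce top mod 37: now compute (2/37).
Pull out 2: since 37 ≡ 5 (mod 8), (2/37) = -1.
Reached (1/37) = 1. Collecting the sign flips along the way, the symbol is -1.

-1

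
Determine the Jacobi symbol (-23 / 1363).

First reduce: -23 ≡ 1340 (mod 1363).
Pull out 2^2: since 1363 ≡ 3 (mod 8), (2/1363) = -1, so (2/1363)^2 = +1.
Reciprocity: 335 ≡ 3 and 1363 ≡ 3 (mod 4), so (335/1363) = −(1363/335).
Reduce top mod 335: now compute (23/335).
Reciprocity: 23 ≡ 3 and 335 ≡ 3 (mod 4), so (23/335) = −(335/23).
Reduce top mod 23: now compute (13/23).
Reciprocity: 13 ≡ 1 and 23 ≡ 3 (mod 4), so (13/23) = +(23/13).
Reduce top mod 13: now compute (10/13).
Pull out 2: since 13 ≡ 5 (mod 8), (2/13) = -1.
Reciprocity: 5 ≡ 1 and 13 ≡ 1 (mod 4), so (5/13) = +(13/5).
Reduce top mod 5: now compute (3/5).
Reciprocity: 3 ≡ 3 and 5 ≡ 1 (mod 4), so (3/5) = +(5/3).
Reduce top mod 3: now compute (2/3).
Pull out 2: since 3 ≡ 3 (mod 8), (2/3) = -1.
Reached (1/3) = 1. Collecting the sign flips along the way, the symbol is +1.

1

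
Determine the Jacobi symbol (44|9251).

0

Pull out 2^2: since 9251 ≡ 3 (mod 8), (2/9251) = -1, so (2/9251)^2 = +1.
Reciprocity: 11 ≡ 3 and 9251 ≡ 3 (mod 4), so (11/9251) = −(9251/11).
Reduce top mod 11: now compute (0/11).
Top reduces to 0: gcd > 1, so the symbol is 0.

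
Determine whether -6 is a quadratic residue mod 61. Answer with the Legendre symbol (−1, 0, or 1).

Euler's criterion: (-6/61) ≡ 55^30 (mod 61).
55^2 ≡ 36 (mod 61)
55^4 ≡ 15 (mod 61)
55^8 ≡ 42 (mod 61)
55^16 ≡ 56 (mod 61)
55^30 = 55^(16+8+4+2) ≡ 60 (mod 61).
Result is 60 ≡ −1, so (-6/61) = −1.

-1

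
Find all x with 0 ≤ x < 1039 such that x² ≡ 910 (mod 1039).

494, 545

Since 1039 ≡ 3 (mod 4), a square root of 910 is 910^((1039+1)/4) = 910^260 mod 1039.
Repeated squaring: 910^2≡17, 910^4≡289, 910^8≡401, 910^16≡795, 910^32≡313, 910^64≡303, 910^128≡377, 910^256≡825 (mod 1039).
910^260 = 910^(256+4) ≡ 494 (mod 1039).
Check: 494² = 244036 ≡ 910 (mod 1039). The two roots are 494 and 545.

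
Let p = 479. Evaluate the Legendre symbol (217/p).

Reciprocity: 217 ≡ 1 and 479 ≡ 3 (mod 4), so (217/479) = +(479/217).
Reduce top mod 217: now compute (45/217).
Reciprocity: 45 ≡ 1 and 217 ≡ 1 (mod 4), so (45/217) = +(217/45).
Reduce top mod 45: now compute (37/45).
Reciprocity: 37 ≡ 1 and 45 ≡ 1 (mod 4), so (37/45) = +(45/37).
Reduce top mod 37: now compute (8/37).
Pull out 2^3: since 37 ≡ 5 (mod 8), (2/37) = -1, so (2/37)^3 = -1.
Reached (1/37) = 1. Collecting the sign flips along the way, the symbol is -1.

-1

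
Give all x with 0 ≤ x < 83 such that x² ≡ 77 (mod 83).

34, 49

Since 83 ≡ 3 (mod 4), a square root of 77 is 77^((83+1)/4) = 77^21 mod 83.
Repeated squaring: 77^2≡36, 77^4≡51, 77^8≡28, 77^16≡37 (mod 83).
77^21 = 77^(16+4+1) ≡ 49 (mod 83).
Check: 49² = 2401 ≡ 77 (mod 83). The two roots are 34 and 49.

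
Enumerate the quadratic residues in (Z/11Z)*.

1,3,4,5,9

Square k = 1,…,5 (k and 11−k give the same square):
1²=1, 2²=4, 3²=9, 4²≡5, 5²≡3 (mod 11).
So the quadratic residues mod 11 are {1, 3, 4, 5, 9}.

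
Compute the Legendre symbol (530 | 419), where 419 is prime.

1

First reduce: 530 ≡ 111 (mod 419).
Reciprocity: 111 ≡ 3 and 419 ≡ 3 (mod 4), so (111/419) = −(419/111).
Reduce top mod 111: now compute (86/111).
Pull out 2: since 111 ≡ 7 (mod 8), (2/111) = +1.
Reciprocity: 43 ≡ 3 and 111 ≡ 3 (mod 4), so (43/111) = −(111/43).
Reduce top mod 43: now compute (25/43).
Reciprocity: 25 ≡ 1 and 43 ≡ 3 (mod 4), so (25/43) = +(43/25).
Reduce top mod 25: now compute (18/25).
Pull out 2: since 25 ≡ 1 (mod 8), (2/25) = +1.
Reciprocity: 9 ≡ 1 and 25 ≡ 1 (mod 4), so (9/25) = +(25/9).
Reduce top mod 9: now compute (7/9).
Reciprocity: 7 ≡ 3 and 9 ≡ 1 (mod 4), so (7/9) = +(9/7).
Reduce top mod 7: now compute (2/7).
Pull out 2: since 7 ≡ 7 (mod 8), (2/7) = +1.
Reached (1/7) = 1. Collecting the sign flips along the way, the symbol is +1.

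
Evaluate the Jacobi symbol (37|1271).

-1

Reciprocity: 37 ≡ 1 and 1271 ≡ 3 (mod 4), so (37/1271) = +(1271/37).
Reduce top mod 37: now compute (13/37).
Reciprocity: 13 ≡ 1 and 37 ≡ 1 (mod 4), so (13/37) = +(37/13).
Reduce top mod 13: now compute (11/13).
Reciprocity: 11 ≡ 3 and 13 ≡ 1 (mod 4), so (11/13) = +(13/11).
Reduce top mod 11: now compute (2/11).
Pull out 2: since 11 ≡ 3 (mod 8), (2/11) = -1.
Reached (1/11) = 1. Collecting the sign flips along the way, the symbol is -1.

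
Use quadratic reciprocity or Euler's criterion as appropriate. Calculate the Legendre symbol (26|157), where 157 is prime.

Pull out 2: since 157 ≡ 5 (mod 8), (2/157) = -1.
Reciprocity: 13 ≡ 1 and 157 ≡ 1 (mod 4), so (13/157) = +(157/13).
Reduce top mod 13: now compute (1/13).
Reached (1/13) = 1. Collecting the sign flips along the way, the symbol is -1.

-1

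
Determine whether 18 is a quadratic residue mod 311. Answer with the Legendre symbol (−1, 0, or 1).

1

Euler's criterion: (18/311) ≡ 18^155 (mod 311).
18^2 ≡ 13 (mod 311)
18^4 ≡ 169 (mod 311)
18^8 ≡ 260 (mod 311)
18^16 ≡ 113 (mod 311)
18^32 ≡ 18 (mod 311)
18^64 ≡ 13 (mod 311)
18^128 ≡ 169 (mod 311)
18^155 = 18^(128+16+8+2+1) ≡ 1 (mod 311).
Result is 1, so (18/311) = 1.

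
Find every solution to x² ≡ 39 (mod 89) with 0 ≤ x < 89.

89 ≡ 1 (mod 4), so we find a root by search.
Trying successive values, 22² = 484 ≡ 39 (mod 89). The other root is 89 − 22 = 67.

22, 67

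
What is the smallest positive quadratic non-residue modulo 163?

2

(2/163) = −1, so 2 is the smallest positive non-residue mod 163.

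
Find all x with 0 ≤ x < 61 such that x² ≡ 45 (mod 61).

61 ≡ 1 (mod 4), so we find a root by search.
Trying successive values, 17² = 289 ≡ 45 (mod 61). The other root is 61 − 17 = 44.

17, 44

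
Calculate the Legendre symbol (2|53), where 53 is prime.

-1

Pull out 2: since 53 ≡ 5 (mod 8), (2/53) = -1.
Reached (1/53) = 1. Collecting the sign flips along the way, the symbol is -1.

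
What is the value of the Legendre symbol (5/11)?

Reciprocity: 5 ≡ 1 and 11 ≡ 3 (mod 4), so (5/11) = +(11/5).
Reduce top mod 5: now compute (1/5).
Reached (1/5) = 1. Collecting the sign flips along the way, the symbol is +1.

1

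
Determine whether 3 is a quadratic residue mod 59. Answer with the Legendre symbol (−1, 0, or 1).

1

Reciprocity: 3 ≡ 3 and 59 ≡ 3 (mod 4), so (3/59) = −(59/3).
Reduce top mod 3: now compute (2/3).
Pull out 2: since 3 ≡ 3 (mod 8), (2/3) = -1.
Reached (1/3) = 1. Collecting the sign flips along the way, the symbol is +1.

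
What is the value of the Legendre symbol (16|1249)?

Pull out 2^4: since 1249 ≡ 1 (mod 8), (2/1249) = +1, so (2/1249)^4 = +1.
Reached (1/1249) = 1. Collecting the sign flips along the way, the symbol is +1.

1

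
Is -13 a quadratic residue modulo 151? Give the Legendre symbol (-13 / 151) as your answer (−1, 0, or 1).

1

First reduce: -13 ≡ 138 (mod 151).
Pull out 2: since 151 ≡ 7 (mod 8), (2/151) = +1.
Reciprocity: 69 ≡ 1 and 151 ≡ 3 (mod 4), so (69/151) = +(151/69).
Reduce top mod 69: now compute (13/69).
Reciprocity: 13 ≡ 1 and 69 ≡ 1 (mod 4), so (13/69) = +(69/13).
Reduce top mod 13: now compute (4/13).
Pull out 2^2: since 13 ≡ 5 (mod 8), (2/13) = -1, so (2/13)^2 = +1.
Reached (1/13) = 1. Collecting the sign flips along the way, the symbol is +1.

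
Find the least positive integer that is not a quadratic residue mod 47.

(2/47) = +1, so 2 is a residue.
(3/47) = +1, so 3 is a residue.
(4/47) = +1, so 4 is a residue.
(5/47) = −1, so 5 is the smallest positive non-residue mod 47.

5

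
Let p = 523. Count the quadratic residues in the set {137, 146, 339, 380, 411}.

(137/523) = +1 → QR.
(146/523) = -1 → non-residue.
(339/523) = +1 → QR.
(380/523) = -1 → non-residue.
(411/523) = -1 → non-residue.
Total quadratic residues among the 5: 2.

2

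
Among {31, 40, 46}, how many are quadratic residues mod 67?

(31/67) = -1 → non-residue.
(40/67) = +1 → QR.
(46/67) = -1 → non-residue.
Total quadratic residues among the 3: 1.

1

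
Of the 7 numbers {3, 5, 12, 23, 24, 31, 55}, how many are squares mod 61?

(3/61) = +1 → QR.
(5/61) = +1 → QR.
(12/61) = +1 → QR.
(23/61) = -1 → non-residue.
(24/61) = -1 → non-residue.
(31/61) = -1 → non-residue.
(55/61) = -1 → non-residue.
Total quadratic residues among the 7: 3.

3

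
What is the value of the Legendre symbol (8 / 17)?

1

Pull out 2^3: since 17 ≡ 1 (mod 8), (2/17) = +1, so (2/17)^3 = +1.
Reached (1/17) = 1. Collecting the sign flips along the way, the symbol is +1.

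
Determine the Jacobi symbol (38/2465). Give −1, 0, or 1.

-1

Pull out 2: since 2465 ≡ 1 (mod 8), (2/2465) = +1.
Reciprocity: 19 ≡ 3 and 2465 ≡ 1 (mod 4), so (19/2465) = +(2465/19).
Reduce top mod 19: now compute (14/19).
Pull out 2: since 19 ≡ 3 (mod 8), (2/19) = -1.
Reciprocity: 7 ≡ 3 and 19 ≡ 3 (mod 4), so (7/19) = −(19/7).
Reduce top mod 7: now compute (5/7).
Reciprocity: 5 ≡ 1 and 7 ≡ 3 (mod 4), so (5/7) = +(7/5).
Reduce top mod 5: now compute (2/5).
Pull out 2: since 5 ≡ 5 (mod 8), (2/5) = -1.
Reached (1/5) = 1. Collecting the sign flips along the way, the symbol is -1.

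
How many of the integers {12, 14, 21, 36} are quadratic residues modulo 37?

3

(12/37) = +1 → QR.
(14/37) = -1 → non-residue.
(21/37) = +1 → QR.
(36/37) = +1 → QR.
Total quadratic residues among the 4: 3.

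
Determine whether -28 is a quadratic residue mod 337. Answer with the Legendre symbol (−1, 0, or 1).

1

Euler's criterion: (-28/337) ≡ 309^168 (mod 337).
309^2 ≡ 110 (mod 337)
309^4 ≡ 305 (mod 337)
309^8 ≡ 13 (mod 337)
309^16 ≡ 169 (mod 337)
309^32 ≡ 253 (mod 337)
309^64 ≡ 316 (mod 337)
309^128 ≡ 104 (mod 337)
309^168 = 309^(128+32+8) ≡ 1 (mod 337).
Result is 1, so (-28/337) = 1.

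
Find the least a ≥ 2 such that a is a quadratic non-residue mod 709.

(2/709) = −1, so 2 is the smallest positive non-residue mod 709.

2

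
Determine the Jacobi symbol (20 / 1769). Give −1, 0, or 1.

1

Pull out 2^2: since 1769 ≡ 1 (mod 8), (2/1769) = +1, so (2/1769)^2 = +1.
Reciprocity: 5 ≡ 1 and 1769 ≡ 1 (mod 4), so (5/1769) = +(1769/5).
Reduce top mod 5: now compute (4/5).
Pull out 2^2: since 5 ≡ 5 (mod 8), (2/5) = -1, so (2/5)^2 = +1.
Reached (1/5) = 1. Collecting the sign flips along the way, the symbol is +1.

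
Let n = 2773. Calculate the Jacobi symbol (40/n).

Pull out 2^3: since 2773 ≡ 5 (mod 8), (2/2773) = -1, so (2/2773)^3 = -1.
Reciprocity: 5 ≡ 1 and 2773 ≡ 1 (mod 4), so (5/2773) = +(2773/5).
Reduce top mod 5: now compute (3/5).
Reciprocity: 3 ≡ 3 and 5 ≡ 1 (mod 4), so (3/5) = +(5/3).
Reduce top mod 3: now compute (2/3).
Pull out 2: since 3 ≡ 3 (mod 8), (2/3) = -1.
Reached (1/3) = 1. Collecting the sign flips along the way, the symbol is +1.

1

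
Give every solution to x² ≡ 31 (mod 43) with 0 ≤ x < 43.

Since 43 ≡ 3 (mod 4), a square root of 31 is 31^((43+1)/4) = 31^11 mod 43.
Repeated squaring: 31^2≡15, 31^4≡10, 31^8≡14 (mod 43).
31^11 = 31^(8+2+1) ≡ 17 (mod 43).
Check: 17² = 289 ≡ 31 (mod 43). The two roots are 17 and 26.

17, 26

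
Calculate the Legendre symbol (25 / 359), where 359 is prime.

Reciprocity: 25 ≡ 1 and 359 ≡ 3 (mod 4), so (25/359) = +(359/25).
Reduce top mod 25: now compute (9/25).
Reciprocity: 9 ≡ 1 and 25 ≡ 1 (mod 4), so (9/25) = +(25/9).
Reduce top mod 9: now compute (7/9).
Reciprocity: 7 ≡ 3 and 9 ≡ 1 (mod 4), so (7/9) = +(9/7).
Reduce top mod 7: now compute (2/7).
Pull out 2: since 7 ≡ 7 (mod 8), (2/7) = +1.
Reached (1/7) = 1. Collecting the sign flips along the way, the symbol is +1.

1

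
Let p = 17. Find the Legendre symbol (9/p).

Reciprocity: 9 ≡ 1 and 17 ≡ 1 (mod 4), so (9/17) = +(17/9).
Reduce top mod 9: now compute (8/9).
Pull out 2^3: since 9 ≡ 1 (mod 8), (2/9) = +1, so (2/9)^3 = +1.
Reached (1/9) = 1. Collecting the sign flips along the way, the symbol is +1.

1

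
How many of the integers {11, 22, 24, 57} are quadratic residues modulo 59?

(11/59) = -1 → non-residue.
(22/59) = +1 → QR.
(24/59) = -1 → non-residue.
(57/59) = +1 → QR.
Total quadratic residues among the 4: 2.

2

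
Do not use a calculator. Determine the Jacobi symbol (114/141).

Pull out 2: since 141 ≡ 5 (mod 8), (2/141) = -1.
Reciprocity: 57 ≡ 1 and 141 ≡ 1 (mod 4), so (57/141) = +(141/57).
Reduce top mod 57: now compute (27/57).
Reciprocity: 27 ≡ 3 and 57 ≡ 1 (mod 4), so (27/57) = +(57/27).
Reduce top mod 27: now compute (3/27).
Reciprocity: 3 ≡ 3 and 27 ≡ 3 (mod 4), so (3/27) = −(27/3).
Reduce top mod 3: now compute (0/3).
Top reduces to 0: gcd > 1, so the symbol is 0.

0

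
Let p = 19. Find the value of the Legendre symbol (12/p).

-1

Pull out 2^2: since 19 ≡ 3 (mod 8), (2/19) = -1, so (2/19)^2 = +1.
Reciprocity: 3 ≡ 3 and 19 ≡ 3 (mod 4), so (3/19) = −(19/3).
Reduce top mod 3: now compute (1/3).
Reached (1/3) = 1. Collecting the sign flips along the way, the symbol is -1.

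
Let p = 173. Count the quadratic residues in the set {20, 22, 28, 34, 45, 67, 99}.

(20/173) = -1 → non-residue.
(22/173) = +1 → QR.
(28/173) = -1 → non-residue.
(34/173) = +1 → QR.
(45/173) = -1 → non-residue.
(67/173) = +1 → QR.
(99/173) = -1 → non-residue.
Total quadratic residues among the 7: 3.

3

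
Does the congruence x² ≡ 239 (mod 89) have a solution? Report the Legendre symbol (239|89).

-1

First reduce: 239 ≡ 61 (mod 89).
Reciprocity: 61 ≡ 1 and 89 ≡ 1 (mod 4), so (61/89) = +(89/61).
Reduce top mod 61: now compute (28/61).
Pull out 2^2: since 61 ≡ 5 (mod 8), (2/61) = -1, so (2/61)^2 = +1.
Reciprocity: 7 ≡ 3 and 61 ≡ 1 (mod 4), so (7/61) = +(61/7).
Reduce top mod 7: now compute (5/7).
Reciprocity: 5 ≡ 1 and 7 ≡ 3 (mod 4), so (5/7) = +(7/5).
Reduce top mod 5: now compute (2/5).
Pull out 2: since 5 ≡ 5 (mod 8), (2/5) = -1.
Reached (1/5) = 1. Collecting the sign flips along the way, the symbol is -1.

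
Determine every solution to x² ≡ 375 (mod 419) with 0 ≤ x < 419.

79, 340

Since 419 ≡ 3 (mod 4), a square root of 375 is 375^((419+1)/4) = 375^105 mod 419.
Repeated squaring: 375^2≡260, 375^4≡141, 375^8≡188, 375^16≡148, 375^32≡116, 375^64≡48 (mod 419).
375^105 = 375^(64+32+8+1) ≡ 79 (mod 419).
Check: 79² = 6241 ≡ 375 (mod 419). The two roots are 79 and 340.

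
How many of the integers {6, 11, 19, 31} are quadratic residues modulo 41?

(6/41) = -1 → non-residue.
(11/41) = -1 → non-residue.
(19/41) = -1 → non-residue.
(31/41) = +1 → QR.
Total quadratic residues among the 4: 1.

1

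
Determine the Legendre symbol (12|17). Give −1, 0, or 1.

-1

Euler's criterion: (12/17) ≡ 12^8 (mod 17).
12^2 ≡ 8 (mod 17)
12^4 ≡ 13 (mod 17)
12^8 ≡ 16 (mod 17)
12^8 = 12^(8) ≡ 16 (mod 17).
Result is 16 ≡ −1, so (12/17) = −1.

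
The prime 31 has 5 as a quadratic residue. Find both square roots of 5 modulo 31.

6, 25

Since 31 ≡ 3 (mod 4), a square root of 5 is 5^((31+1)/4) = 5^8 mod 31.
Repeated squaring: 5^2≡25, 5^4≡5, 5^8≡25 (mod 31).
5^8 = 5^(8) ≡ 25 (mod 31).
Check: 25² = 625 ≡ 5 (mod 31). The two roots are 6 and 25.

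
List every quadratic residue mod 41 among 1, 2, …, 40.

1,2,4,5,8,9,10,16,18,20,21,23,25,31,32,33,36,37,39,40

Square k = 1,…,20 (k and 41−k give the same square):
1²=1, 2²=4, 3²=9, 4²=16, 5²=25, 6²=36, 7²≡8, 8²≡23, 9²≡40, 10²≡18, 11²≡39, 12²≡21, 13²≡5, 14²≡32, 15²≡20, 16²≡10, 17²≡2, 18²≡37, 19²≡33, 20²≡31 (mod 41).
So the quadratic residues mod 41 are {1, 2, 4, 5, 8, 9, 10, 16, 18, 20, 21, 23, 25, 31, 32, 33, 36, 37, 39, 40}.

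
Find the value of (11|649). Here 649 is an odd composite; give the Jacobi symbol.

Reciprocity: 11 ≡ 3 and 649 ≡ 1 (mod 4), so (11/649) = +(649/11).
Reduce top mod 11: now compute (0/11).
Top reduces to 0: gcd > 1, so the symbol is 0.

0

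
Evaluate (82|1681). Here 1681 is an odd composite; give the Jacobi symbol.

Pull out 2: since 1681 ≡ 1 (mod 8), (2/1681) = +1.
Reciprocity: 41 ≡ 1 and 1681 ≡ 1 (mod 4), so (41/1681) = +(1681/41).
Reduce top mod 41: now compute (0/41).
Top reduces to 0: gcd > 1, so the symbol is 0.

0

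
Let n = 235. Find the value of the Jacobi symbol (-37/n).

First reduce: -37 ≡ 198 (mod 235).
Pull out 2: since 235 ≡ 3 (mod 8), (2/235) = -1.
Reciprocity: 99 ≡ 3 and 235 ≡ 3 (mod 4), so (99/235) = −(235/99).
Reduce top mod 99: now compute (37/99).
Reciprocity: 37 ≡ 1 and 99 ≡ 3 (mod 4), so (37/99) = +(99/37).
Reduce top mod 37: now compute (25/37).
Reciprocity: 25 ≡ 1 and 37 ≡ 1 (mod 4), so (25/37) = +(37/25).
Reduce top mod 25: now compute (12/25).
Pull out 2^2: since 25 ≡ 1 (mod 8), (2/25) = +1, so (2/25)^2 = +1.
Reciprocity: 3 ≡ 3 and 25 ≡ 1 (mod 4), so (3/25) = +(25/3).
Reduce top mod 3: now compute (1/3).
Reached (1/3) = 1. Collecting the sign flips along the way, the symbol is +1.

1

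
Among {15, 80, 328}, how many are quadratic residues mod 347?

1

(15/347) = -1 → non-residue.
(80/347) = -1 → non-residue.
(328/347) = +1 → QR.
Total quadratic residues among the 3: 1.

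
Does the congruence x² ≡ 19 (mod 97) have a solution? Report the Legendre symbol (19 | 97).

-1

Reciprocity: 19 ≡ 3 and 97 ≡ 1 (mod 4), so (19/97) = +(97/19).
Reduce top mod 19: now compute (2/19).
Pull out 2: since 19 ≡ 3 (mod 8), (2/19) = -1.
Reached (1/19) = 1. Collecting the sign flips along the way, the symbol is -1.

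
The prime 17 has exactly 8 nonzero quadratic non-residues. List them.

3, 5, 6, 7, 10, 11, 12, 14

Square k = 1,…,8 (k and 17−k give the same square):
1²=1, 2²=4, 3²=9, 4²=16, 5²≡8, 6²≡2, 7²≡15, 8²≡13 (mod 17).
The residues are {1, 2, 4, 8, 9, 13, 15, 16}; the non-residues are the remaining 8 nonzero classes.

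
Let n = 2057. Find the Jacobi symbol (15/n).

1

Reciprocity: 15 ≡ 3 and 2057 ≡ 1 (mod 4), so (15/2057) = +(2057/15).
Reduce top mod 15: now compute (2/15).
Pull out 2: since 15 ≡ 7 (mod 8), (2/15) = +1.
Reached (1/15) = 1. Collecting the sign flips along the way, the symbol is +1.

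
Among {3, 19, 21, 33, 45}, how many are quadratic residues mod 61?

(3/61) = +1 → QR.
(19/61) = +1 → QR.
(21/61) = -1 → non-residue.
(33/61) = -1 → non-residue.
(45/61) = +1 → QR.
Total quadratic residues among the 5: 3.

3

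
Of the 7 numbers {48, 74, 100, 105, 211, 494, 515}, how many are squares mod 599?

6

(48/599) = +1 → QR.
(74/599) = +1 → QR.
(100/599) = +1 → QR.
(105/599) = -1 → non-residue.
(211/599) = +1 → QR.
(494/599) = +1 → QR.
(515/599) = +1 → QR.
Total quadratic residues among the 7: 6.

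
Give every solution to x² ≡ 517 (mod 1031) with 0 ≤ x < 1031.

Since 1031 ≡ 3 (mod 4), a square root of 517 is 517^((1031+1)/4) = 517^258 mod 1031.
Repeated squaring: 517^2≡260, 517^4≡585, 517^8≡964, 517^16≡365, 517^32≡226, 517^64≡557, 517^128≡949, 517^256≡538 (mod 1031).
517^258 = 517^(256+2) ≡ 695 (mod 1031).
Check: 695² = 483025 ≡ 517 (mod 1031). The two roots are 336 and 695.

336, 695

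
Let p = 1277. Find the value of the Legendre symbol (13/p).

Reciprocity: 13 ≡ 1 and 1277 ≡ 1 (mod 4), so (13/1277) = +(1277/13).
Reduce top mod 13: now compute (3/13).
Reciprocity: 3 ≡ 3 and 13 ≡ 1 (mod 4), so (3/13) = +(13/3).
Reduce top mod 3: now compute (1/3).
Reached (1/3) = 1. Collecting the sign flips along the way, the symbol is +1.

1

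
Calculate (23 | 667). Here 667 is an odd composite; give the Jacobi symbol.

Reciprocity: 23 ≡ 3 and 667 ≡ 3 (mod 4), so (23/667) = −(667/23).
Reduce top mod 23: now compute (0/23).
Top reduces to 0: gcd > 1, so the symbol is 0.

0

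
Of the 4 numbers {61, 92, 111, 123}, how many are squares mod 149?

(61/149) = +1 → QR.
(92/149) = -1 → non-residue.
(111/149) = -1 → non-residue.
(123/149) = +1 → QR.
Total quadratic residues among the 4: 2.

2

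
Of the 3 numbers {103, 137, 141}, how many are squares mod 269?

1

(103/269) = +1 → QR.
(137/269) = -1 → non-residue.
(141/269) = -1 → non-residue.
Total quadratic residues among the 3: 1.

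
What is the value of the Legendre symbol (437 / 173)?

-1

First reduce: 437 ≡ 91 (mod 173).
Reciprocity: 91 ≡ 3 and 173 ≡ 1 (mod 4), so (91/173) = +(173/91).
Reduce top mod 91: now compute (82/91).
Pull out 2: since 91 ≡ 3 (mod 8), (2/91) = -1.
Reciprocity: 41 ≡ 1 and 91 ≡ 3 (mod 4), so (41/91) = +(91/41).
Reduce top mod 41: now compute (9/41).
Reciprocity: 9 ≡ 1 and 41 ≡ 1 (mod 4), so (9/41) = +(41/9).
Reduce top mod 9: now compute (5/9).
Reciprocity: 5 ≡ 1 and 9 ≡ 1 (mod 4), so (5/9) = +(9/5).
Reduce top mod 5: now compute (4/5).
Pull out 2^2: since 5 ≡ 5 (mod 8), (2/5) = -1, so (2/5)^2 = +1.
Reached (1/5) = 1. Collecting the sign flips along the way, the symbol is -1.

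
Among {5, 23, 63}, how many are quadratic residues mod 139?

2

(5/139) = +1 → QR.
(23/139) = -1 → non-residue.
(63/139) = +1 → QR.
Total quadratic residues among the 3: 2.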